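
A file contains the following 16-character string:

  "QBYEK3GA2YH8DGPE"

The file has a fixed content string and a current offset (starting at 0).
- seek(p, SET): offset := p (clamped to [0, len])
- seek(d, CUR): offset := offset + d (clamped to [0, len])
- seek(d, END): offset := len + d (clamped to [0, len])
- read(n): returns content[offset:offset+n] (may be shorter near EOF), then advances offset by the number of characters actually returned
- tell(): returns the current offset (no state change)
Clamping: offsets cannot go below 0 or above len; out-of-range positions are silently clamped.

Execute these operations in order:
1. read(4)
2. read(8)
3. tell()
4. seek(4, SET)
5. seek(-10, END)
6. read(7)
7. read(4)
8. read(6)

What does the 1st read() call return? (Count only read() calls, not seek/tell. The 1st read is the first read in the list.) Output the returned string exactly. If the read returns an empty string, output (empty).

Answer: QBYE

Derivation:
After 1 (read(4)): returned 'QBYE', offset=4
After 2 (read(8)): returned 'K3GA2YH8', offset=12
After 3 (tell()): offset=12
After 4 (seek(4, SET)): offset=4
After 5 (seek(-10, END)): offset=6
After 6 (read(7)): returned 'GA2YH8D', offset=13
After 7 (read(4)): returned 'GPE', offset=16
After 8 (read(6)): returned '', offset=16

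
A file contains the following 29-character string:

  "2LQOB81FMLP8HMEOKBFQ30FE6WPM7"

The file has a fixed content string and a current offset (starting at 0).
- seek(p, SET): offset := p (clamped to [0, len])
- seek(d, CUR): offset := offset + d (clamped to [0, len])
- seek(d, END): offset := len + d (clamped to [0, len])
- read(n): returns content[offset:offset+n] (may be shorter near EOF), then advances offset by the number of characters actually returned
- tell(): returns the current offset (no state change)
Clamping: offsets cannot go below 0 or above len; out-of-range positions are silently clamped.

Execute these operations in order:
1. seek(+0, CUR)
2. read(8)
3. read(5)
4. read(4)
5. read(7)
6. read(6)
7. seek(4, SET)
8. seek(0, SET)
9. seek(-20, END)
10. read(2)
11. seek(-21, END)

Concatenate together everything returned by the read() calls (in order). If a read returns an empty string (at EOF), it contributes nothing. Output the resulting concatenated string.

After 1 (seek(+0, CUR)): offset=0
After 2 (read(8)): returned '2LQOB81F', offset=8
After 3 (read(5)): returned 'MLP8H', offset=13
After 4 (read(4)): returned 'MEOK', offset=17
After 5 (read(7)): returned 'BFQ30FE', offset=24
After 6 (read(6)): returned '6WPM7', offset=29
After 7 (seek(4, SET)): offset=4
After 8 (seek(0, SET)): offset=0
After 9 (seek(-20, END)): offset=9
After 10 (read(2)): returned 'LP', offset=11
After 11 (seek(-21, END)): offset=8

Answer: 2LQOB81FMLP8HMEOKBFQ30FE6WPM7LP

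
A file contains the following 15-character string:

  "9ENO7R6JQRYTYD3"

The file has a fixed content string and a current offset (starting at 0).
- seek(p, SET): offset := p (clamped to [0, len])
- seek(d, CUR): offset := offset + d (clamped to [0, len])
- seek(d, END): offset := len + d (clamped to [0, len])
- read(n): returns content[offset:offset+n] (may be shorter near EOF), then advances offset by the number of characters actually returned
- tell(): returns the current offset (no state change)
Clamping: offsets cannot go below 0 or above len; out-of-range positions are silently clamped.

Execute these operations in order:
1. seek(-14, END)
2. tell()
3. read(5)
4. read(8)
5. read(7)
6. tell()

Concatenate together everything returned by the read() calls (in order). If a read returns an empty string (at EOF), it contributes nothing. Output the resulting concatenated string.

After 1 (seek(-14, END)): offset=1
After 2 (tell()): offset=1
After 3 (read(5)): returned 'ENO7R', offset=6
After 4 (read(8)): returned '6JQRYTYD', offset=14
After 5 (read(7)): returned '3', offset=15
After 6 (tell()): offset=15

Answer: ENO7R6JQRYTYD3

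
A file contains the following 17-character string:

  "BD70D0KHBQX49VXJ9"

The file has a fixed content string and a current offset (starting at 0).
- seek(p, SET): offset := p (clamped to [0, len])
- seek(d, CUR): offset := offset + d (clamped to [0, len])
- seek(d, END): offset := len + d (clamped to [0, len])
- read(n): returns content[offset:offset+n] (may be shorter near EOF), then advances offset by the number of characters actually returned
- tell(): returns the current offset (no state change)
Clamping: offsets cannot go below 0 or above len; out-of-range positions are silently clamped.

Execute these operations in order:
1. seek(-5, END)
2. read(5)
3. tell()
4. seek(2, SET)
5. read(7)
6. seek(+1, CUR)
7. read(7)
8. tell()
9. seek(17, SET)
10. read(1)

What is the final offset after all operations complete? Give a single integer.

Answer: 17

Derivation:
After 1 (seek(-5, END)): offset=12
After 2 (read(5)): returned '9VXJ9', offset=17
After 3 (tell()): offset=17
After 4 (seek(2, SET)): offset=2
After 5 (read(7)): returned '70D0KHB', offset=9
After 6 (seek(+1, CUR)): offset=10
After 7 (read(7)): returned 'X49VXJ9', offset=17
After 8 (tell()): offset=17
After 9 (seek(17, SET)): offset=17
After 10 (read(1)): returned '', offset=17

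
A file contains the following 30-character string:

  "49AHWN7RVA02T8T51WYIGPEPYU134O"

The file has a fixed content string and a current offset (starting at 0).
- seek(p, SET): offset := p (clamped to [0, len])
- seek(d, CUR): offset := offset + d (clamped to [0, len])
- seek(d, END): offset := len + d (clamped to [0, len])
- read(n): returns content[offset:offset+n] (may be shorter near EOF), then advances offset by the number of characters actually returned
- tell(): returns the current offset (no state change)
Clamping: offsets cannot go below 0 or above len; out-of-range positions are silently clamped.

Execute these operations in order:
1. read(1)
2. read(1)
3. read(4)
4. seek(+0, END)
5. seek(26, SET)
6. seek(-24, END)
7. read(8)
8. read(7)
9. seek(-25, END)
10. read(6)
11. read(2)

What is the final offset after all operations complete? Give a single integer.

After 1 (read(1)): returned '4', offset=1
After 2 (read(1)): returned '9', offset=2
After 3 (read(4)): returned 'AHWN', offset=6
After 4 (seek(+0, END)): offset=30
After 5 (seek(26, SET)): offset=26
After 6 (seek(-24, END)): offset=6
After 7 (read(8)): returned '7RVA02T8', offset=14
After 8 (read(7)): returned 'T51WYIG', offset=21
After 9 (seek(-25, END)): offset=5
After 10 (read(6)): returned 'N7RVA0', offset=11
After 11 (read(2)): returned '2T', offset=13

Answer: 13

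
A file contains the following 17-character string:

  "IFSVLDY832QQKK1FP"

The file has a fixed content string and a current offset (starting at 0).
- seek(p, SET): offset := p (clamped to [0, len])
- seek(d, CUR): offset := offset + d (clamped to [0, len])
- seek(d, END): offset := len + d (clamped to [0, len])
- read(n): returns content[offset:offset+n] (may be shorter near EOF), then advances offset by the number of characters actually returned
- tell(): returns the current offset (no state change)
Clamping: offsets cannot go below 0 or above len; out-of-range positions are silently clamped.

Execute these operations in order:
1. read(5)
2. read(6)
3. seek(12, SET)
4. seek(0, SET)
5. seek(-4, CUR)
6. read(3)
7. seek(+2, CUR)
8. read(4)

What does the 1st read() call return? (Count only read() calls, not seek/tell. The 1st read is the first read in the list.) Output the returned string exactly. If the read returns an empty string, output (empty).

Answer: IFSVL

Derivation:
After 1 (read(5)): returned 'IFSVL', offset=5
After 2 (read(6)): returned 'DY832Q', offset=11
After 3 (seek(12, SET)): offset=12
After 4 (seek(0, SET)): offset=0
After 5 (seek(-4, CUR)): offset=0
After 6 (read(3)): returned 'IFS', offset=3
After 7 (seek(+2, CUR)): offset=5
After 8 (read(4)): returned 'DY83', offset=9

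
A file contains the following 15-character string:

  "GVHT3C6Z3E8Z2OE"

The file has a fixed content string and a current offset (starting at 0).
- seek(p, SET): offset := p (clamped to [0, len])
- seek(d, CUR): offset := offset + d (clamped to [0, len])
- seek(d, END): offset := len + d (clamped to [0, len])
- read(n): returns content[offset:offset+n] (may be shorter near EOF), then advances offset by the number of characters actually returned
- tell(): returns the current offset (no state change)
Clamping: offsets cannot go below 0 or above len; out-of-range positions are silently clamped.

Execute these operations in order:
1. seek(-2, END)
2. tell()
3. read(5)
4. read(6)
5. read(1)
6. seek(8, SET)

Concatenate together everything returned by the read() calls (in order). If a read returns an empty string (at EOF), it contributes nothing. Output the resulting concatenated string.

Answer: OE

Derivation:
After 1 (seek(-2, END)): offset=13
After 2 (tell()): offset=13
After 3 (read(5)): returned 'OE', offset=15
After 4 (read(6)): returned '', offset=15
After 5 (read(1)): returned '', offset=15
After 6 (seek(8, SET)): offset=8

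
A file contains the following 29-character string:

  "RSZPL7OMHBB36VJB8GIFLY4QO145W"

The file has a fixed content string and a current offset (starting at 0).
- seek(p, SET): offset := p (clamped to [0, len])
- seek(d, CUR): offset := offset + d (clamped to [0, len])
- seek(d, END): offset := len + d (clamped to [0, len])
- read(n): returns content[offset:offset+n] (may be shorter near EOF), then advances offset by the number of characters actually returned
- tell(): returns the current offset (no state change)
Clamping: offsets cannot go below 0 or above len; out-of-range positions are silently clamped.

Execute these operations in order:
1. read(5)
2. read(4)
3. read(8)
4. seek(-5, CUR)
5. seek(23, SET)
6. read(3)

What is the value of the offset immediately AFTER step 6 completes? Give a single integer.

After 1 (read(5)): returned 'RSZPL', offset=5
After 2 (read(4)): returned '7OMH', offset=9
After 3 (read(8)): returned 'BB36VJB8', offset=17
After 4 (seek(-5, CUR)): offset=12
After 5 (seek(23, SET)): offset=23
After 6 (read(3)): returned 'QO1', offset=26

Answer: 26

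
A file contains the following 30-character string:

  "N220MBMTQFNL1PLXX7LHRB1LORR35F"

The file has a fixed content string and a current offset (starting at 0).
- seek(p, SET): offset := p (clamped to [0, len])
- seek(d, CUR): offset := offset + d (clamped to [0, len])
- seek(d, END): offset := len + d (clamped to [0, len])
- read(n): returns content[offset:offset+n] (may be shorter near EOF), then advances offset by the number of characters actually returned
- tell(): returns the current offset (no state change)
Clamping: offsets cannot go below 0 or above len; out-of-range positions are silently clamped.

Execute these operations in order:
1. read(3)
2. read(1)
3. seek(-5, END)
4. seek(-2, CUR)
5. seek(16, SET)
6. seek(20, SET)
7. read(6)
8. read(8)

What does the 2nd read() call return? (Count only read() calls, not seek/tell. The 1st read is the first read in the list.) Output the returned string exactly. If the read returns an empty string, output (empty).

After 1 (read(3)): returned 'N22', offset=3
After 2 (read(1)): returned '0', offset=4
After 3 (seek(-5, END)): offset=25
After 4 (seek(-2, CUR)): offset=23
After 5 (seek(16, SET)): offset=16
After 6 (seek(20, SET)): offset=20
After 7 (read(6)): returned 'RB1LOR', offset=26
After 8 (read(8)): returned 'R35F', offset=30

Answer: 0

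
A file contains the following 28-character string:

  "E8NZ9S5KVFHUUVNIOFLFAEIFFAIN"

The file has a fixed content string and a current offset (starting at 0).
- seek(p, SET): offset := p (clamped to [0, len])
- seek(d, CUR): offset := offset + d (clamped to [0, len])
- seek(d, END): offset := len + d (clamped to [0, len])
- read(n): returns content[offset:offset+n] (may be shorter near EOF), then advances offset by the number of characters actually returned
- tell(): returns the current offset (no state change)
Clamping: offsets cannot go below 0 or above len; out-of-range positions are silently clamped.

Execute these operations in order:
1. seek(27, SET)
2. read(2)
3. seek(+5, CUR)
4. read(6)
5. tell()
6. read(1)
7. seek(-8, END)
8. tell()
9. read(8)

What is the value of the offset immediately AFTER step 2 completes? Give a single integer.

Answer: 28

Derivation:
After 1 (seek(27, SET)): offset=27
After 2 (read(2)): returned 'N', offset=28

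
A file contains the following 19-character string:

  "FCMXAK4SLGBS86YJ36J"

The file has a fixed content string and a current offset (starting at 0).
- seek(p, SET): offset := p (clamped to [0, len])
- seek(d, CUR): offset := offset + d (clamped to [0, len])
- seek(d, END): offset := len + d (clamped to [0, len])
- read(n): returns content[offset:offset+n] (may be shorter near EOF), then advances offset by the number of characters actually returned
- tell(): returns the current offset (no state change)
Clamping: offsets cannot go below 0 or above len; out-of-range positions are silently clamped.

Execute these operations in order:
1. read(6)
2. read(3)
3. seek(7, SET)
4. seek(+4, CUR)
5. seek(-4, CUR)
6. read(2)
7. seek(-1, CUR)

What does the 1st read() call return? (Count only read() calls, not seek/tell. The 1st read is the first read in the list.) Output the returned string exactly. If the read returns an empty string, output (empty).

After 1 (read(6)): returned 'FCMXAK', offset=6
After 2 (read(3)): returned '4SL', offset=9
After 3 (seek(7, SET)): offset=7
After 4 (seek(+4, CUR)): offset=11
After 5 (seek(-4, CUR)): offset=7
After 6 (read(2)): returned 'SL', offset=9
After 7 (seek(-1, CUR)): offset=8

Answer: FCMXAK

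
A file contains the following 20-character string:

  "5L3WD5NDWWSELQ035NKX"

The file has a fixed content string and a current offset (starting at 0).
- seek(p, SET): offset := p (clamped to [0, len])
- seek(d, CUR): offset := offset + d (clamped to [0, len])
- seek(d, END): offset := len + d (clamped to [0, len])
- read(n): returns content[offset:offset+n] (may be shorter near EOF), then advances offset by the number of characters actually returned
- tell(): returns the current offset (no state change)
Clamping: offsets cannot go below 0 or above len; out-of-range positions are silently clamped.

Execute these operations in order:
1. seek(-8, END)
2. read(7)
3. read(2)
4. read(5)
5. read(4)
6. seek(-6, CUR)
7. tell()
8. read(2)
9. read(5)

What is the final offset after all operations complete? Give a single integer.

Answer: 20

Derivation:
After 1 (seek(-8, END)): offset=12
After 2 (read(7)): returned 'LQ035NK', offset=19
After 3 (read(2)): returned 'X', offset=20
After 4 (read(5)): returned '', offset=20
After 5 (read(4)): returned '', offset=20
After 6 (seek(-6, CUR)): offset=14
After 7 (tell()): offset=14
After 8 (read(2)): returned '03', offset=16
After 9 (read(5)): returned '5NKX', offset=20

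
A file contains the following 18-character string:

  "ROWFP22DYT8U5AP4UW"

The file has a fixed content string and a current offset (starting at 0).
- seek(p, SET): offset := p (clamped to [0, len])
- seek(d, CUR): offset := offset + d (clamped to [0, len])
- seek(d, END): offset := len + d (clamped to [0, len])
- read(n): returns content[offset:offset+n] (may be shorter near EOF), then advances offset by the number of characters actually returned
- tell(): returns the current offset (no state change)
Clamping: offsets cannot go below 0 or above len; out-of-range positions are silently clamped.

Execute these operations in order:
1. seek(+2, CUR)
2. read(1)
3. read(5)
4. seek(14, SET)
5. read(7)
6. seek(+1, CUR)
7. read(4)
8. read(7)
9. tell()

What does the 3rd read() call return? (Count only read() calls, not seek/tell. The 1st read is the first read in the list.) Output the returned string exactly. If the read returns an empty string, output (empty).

After 1 (seek(+2, CUR)): offset=2
After 2 (read(1)): returned 'W', offset=3
After 3 (read(5)): returned 'FP22D', offset=8
After 4 (seek(14, SET)): offset=14
After 5 (read(7)): returned 'P4UW', offset=18
After 6 (seek(+1, CUR)): offset=18
After 7 (read(4)): returned '', offset=18
After 8 (read(7)): returned '', offset=18
After 9 (tell()): offset=18

Answer: P4UW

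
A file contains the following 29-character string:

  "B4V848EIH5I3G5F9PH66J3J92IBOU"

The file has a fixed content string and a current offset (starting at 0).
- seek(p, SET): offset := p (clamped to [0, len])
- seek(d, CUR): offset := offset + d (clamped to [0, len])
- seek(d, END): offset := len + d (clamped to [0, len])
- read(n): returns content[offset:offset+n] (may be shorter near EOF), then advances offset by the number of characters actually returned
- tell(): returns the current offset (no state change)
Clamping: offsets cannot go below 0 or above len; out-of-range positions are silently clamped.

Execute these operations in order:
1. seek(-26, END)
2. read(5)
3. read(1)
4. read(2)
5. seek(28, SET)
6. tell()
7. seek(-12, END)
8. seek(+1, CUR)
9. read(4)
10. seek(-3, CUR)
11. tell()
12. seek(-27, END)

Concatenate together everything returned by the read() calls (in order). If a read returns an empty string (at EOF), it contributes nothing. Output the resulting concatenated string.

After 1 (seek(-26, END)): offset=3
After 2 (read(5)): returned '848EI', offset=8
After 3 (read(1)): returned 'H', offset=9
After 4 (read(2)): returned '5I', offset=11
After 5 (seek(28, SET)): offset=28
After 6 (tell()): offset=28
After 7 (seek(-12, END)): offset=17
After 8 (seek(+1, CUR)): offset=18
After 9 (read(4)): returned '66J3', offset=22
After 10 (seek(-3, CUR)): offset=19
After 11 (tell()): offset=19
After 12 (seek(-27, END)): offset=2

Answer: 848EIH5I66J3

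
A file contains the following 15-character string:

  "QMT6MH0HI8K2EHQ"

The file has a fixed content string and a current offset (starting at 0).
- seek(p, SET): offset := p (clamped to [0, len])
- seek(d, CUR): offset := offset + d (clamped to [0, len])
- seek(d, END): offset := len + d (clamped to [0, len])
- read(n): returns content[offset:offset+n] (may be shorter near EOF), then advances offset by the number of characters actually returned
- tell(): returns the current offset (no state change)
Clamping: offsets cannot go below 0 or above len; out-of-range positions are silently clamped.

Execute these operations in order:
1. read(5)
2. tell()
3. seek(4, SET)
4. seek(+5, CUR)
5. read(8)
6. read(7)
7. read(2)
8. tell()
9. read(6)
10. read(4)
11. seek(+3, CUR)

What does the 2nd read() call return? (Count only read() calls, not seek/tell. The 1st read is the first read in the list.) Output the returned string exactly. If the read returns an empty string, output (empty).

Answer: 8K2EHQ

Derivation:
After 1 (read(5)): returned 'QMT6M', offset=5
After 2 (tell()): offset=5
After 3 (seek(4, SET)): offset=4
After 4 (seek(+5, CUR)): offset=9
After 5 (read(8)): returned '8K2EHQ', offset=15
After 6 (read(7)): returned '', offset=15
After 7 (read(2)): returned '', offset=15
After 8 (tell()): offset=15
After 9 (read(6)): returned '', offset=15
After 10 (read(4)): returned '', offset=15
After 11 (seek(+3, CUR)): offset=15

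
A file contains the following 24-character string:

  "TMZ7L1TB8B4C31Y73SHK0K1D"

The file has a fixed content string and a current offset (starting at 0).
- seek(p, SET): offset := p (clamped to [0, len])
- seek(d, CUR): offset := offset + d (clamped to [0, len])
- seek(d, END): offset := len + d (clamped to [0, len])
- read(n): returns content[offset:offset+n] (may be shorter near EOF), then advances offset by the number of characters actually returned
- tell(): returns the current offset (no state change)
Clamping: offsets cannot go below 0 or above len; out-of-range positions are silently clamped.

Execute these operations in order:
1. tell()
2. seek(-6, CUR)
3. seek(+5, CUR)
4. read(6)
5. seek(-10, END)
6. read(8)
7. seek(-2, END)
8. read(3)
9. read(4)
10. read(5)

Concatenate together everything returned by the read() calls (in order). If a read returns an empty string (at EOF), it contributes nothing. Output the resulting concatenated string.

After 1 (tell()): offset=0
After 2 (seek(-6, CUR)): offset=0
After 3 (seek(+5, CUR)): offset=5
After 4 (read(6)): returned '1TB8B4', offset=11
After 5 (seek(-10, END)): offset=14
After 6 (read(8)): returned 'Y73SHK0K', offset=22
After 7 (seek(-2, END)): offset=22
After 8 (read(3)): returned '1D', offset=24
After 9 (read(4)): returned '', offset=24
After 10 (read(5)): returned '', offset=24

Answer: 1TB8B4Y73SHK0K1D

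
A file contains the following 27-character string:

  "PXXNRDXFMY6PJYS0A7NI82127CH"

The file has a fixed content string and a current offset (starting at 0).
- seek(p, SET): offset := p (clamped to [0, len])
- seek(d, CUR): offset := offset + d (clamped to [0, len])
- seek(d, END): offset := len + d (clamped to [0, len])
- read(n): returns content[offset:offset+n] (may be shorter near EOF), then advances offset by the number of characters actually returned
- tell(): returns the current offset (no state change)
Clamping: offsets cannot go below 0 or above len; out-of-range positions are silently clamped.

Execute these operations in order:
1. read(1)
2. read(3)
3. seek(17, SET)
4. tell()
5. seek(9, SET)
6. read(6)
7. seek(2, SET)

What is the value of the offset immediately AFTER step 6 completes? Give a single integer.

After 1 (read(1)): returned 'P', offset=1
After 2 (read(3)): returned 'XXN', offset=4
After 3 (seek(17, SET)): offset=17
After 4 (tell()): offset=17
After 5 (seek(9, SET)): offset=9
After 6 (read(6)): returned 'Y6PJYS', offset=15

Answer: 15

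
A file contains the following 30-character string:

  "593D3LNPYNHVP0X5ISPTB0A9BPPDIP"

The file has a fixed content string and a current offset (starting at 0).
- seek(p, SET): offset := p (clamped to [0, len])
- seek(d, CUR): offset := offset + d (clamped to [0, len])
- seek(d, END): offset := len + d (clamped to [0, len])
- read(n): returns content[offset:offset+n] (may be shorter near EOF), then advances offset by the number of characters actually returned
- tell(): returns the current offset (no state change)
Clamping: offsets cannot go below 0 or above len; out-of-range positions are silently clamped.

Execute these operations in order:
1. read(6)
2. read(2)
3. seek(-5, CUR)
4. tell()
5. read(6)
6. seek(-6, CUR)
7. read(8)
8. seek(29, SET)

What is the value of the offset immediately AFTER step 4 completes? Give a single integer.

Answer: 3

Derivation:
After 1 (read(6)): returned '593D3L', offset=6
After 2 (read(2)): returned 'NP', offset=8
After 3 (seek(-5, CUR)): offset=3
After 4 (tell()): offset=3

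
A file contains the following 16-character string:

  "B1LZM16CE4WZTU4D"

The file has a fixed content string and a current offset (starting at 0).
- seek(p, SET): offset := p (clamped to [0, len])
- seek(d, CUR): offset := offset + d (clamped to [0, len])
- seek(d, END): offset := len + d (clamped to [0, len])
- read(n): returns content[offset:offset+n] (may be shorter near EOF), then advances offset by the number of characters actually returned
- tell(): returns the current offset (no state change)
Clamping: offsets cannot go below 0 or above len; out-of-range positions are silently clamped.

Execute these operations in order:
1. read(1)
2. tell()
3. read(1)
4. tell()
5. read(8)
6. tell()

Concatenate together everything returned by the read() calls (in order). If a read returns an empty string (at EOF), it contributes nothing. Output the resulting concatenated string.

After 1 (read(1)): returned 'B', offset=1
After 2 (tell()): offset=1
After 3 (read(1)): returned '1', offset=2
After 4 (tell()): offset=2
After 5 (read(8)): returned 'LZM16CE4', offset=10
After 6 (tell()): offset=10

Answer: B1LZM16CE4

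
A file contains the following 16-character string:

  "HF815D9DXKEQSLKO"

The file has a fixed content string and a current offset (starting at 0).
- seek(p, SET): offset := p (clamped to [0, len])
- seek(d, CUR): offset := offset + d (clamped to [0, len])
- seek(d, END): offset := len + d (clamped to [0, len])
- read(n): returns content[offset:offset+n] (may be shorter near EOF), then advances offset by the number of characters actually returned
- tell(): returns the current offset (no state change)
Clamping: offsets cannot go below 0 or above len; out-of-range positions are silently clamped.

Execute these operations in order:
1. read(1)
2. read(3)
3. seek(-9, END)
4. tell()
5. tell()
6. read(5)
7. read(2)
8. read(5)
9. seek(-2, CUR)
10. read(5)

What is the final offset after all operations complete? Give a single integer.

Answer: 16

Derivation:
After 1 (read(1)): returned 'H', offset=1
After 2 (read(3)): returned 'F81', offset=4
After 3 (seek(-9, END)): offset=7
After 4 (tell()): offset=7
After 5 (tell()): offset=7
After 6 (read(5)): returned 'DXKEQ', offset=12
After 7 (read(2)): returned 'SL', offset=14
After 8 (read(5)): returned 'KO', offset=16
After 9 (seek(-2, CUR)): offset=14
After 10 (read(5)): returned 'KO', offset=16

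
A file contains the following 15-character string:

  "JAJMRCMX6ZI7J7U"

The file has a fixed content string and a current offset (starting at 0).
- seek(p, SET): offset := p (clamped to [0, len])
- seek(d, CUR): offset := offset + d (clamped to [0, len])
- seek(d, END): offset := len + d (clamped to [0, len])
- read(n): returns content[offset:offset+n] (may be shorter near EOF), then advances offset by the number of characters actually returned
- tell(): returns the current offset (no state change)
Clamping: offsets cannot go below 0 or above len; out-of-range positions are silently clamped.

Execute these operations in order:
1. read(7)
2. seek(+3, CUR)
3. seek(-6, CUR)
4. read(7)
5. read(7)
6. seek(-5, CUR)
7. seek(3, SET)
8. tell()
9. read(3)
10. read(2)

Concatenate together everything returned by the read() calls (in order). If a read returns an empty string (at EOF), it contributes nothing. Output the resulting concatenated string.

Answer: JAJMRCMRCMX6ZI7J7UMRCMX

Derivation:
After 1 (read(7)): returned 'JAJMRCM', offset=7
After 2 (seek(+3, CUR)): offset=10
After 3 (seek(-6, CUR)): offset=4
After 4 (read(7)): returned 'RCMX6ZI', offset=11
After 5 (read(7)): returned '7J7U', offset=15
After 6 (seek(-5, CUR)): offset=10
After 7 (seek(3, SET)): offset=3
After 8 (tell()): offset=3
After 9 (read(3)): returned 'MRC', offset=6
After 10 (read(2)): returned 'MX', offset=8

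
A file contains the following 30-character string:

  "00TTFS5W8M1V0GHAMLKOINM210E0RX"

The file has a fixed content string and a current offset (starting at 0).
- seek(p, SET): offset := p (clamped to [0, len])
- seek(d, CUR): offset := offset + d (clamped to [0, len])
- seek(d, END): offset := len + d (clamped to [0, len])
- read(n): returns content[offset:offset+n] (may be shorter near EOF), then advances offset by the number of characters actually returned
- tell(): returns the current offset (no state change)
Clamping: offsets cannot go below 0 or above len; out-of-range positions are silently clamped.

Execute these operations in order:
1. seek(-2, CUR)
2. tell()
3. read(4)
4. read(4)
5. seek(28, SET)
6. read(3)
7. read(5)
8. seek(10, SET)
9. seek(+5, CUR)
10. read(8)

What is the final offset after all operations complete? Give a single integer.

After 1 (seek(-2, CUR)): offset=0
After 2 (tell()): offset=0
After 3 (read(4)): returned '00TT', offset=4
After 4 (read(4)): returned 'FS5W', offset=8
After 5 (seek(28, SET)): offset=28
After 6 (read(3)): returned 'RX', offset=30
After 7 (read(5)): returned '', offset=30
After 8 (seek(10, SET)): offset=10
After 9 (seek(+5, CUR)): offset=15
After 10 (read(8)): returned 'AMLKOINM', offset=23

Answer: 23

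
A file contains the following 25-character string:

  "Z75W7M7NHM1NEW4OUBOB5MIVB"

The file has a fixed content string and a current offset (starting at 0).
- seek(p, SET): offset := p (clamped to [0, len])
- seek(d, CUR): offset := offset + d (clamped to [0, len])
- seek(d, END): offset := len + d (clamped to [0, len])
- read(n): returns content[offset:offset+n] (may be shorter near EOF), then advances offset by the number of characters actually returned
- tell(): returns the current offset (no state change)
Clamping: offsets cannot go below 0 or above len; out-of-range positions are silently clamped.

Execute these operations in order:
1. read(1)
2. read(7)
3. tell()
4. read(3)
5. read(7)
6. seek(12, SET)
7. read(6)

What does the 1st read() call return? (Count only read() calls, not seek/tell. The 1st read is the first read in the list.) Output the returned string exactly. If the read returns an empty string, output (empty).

After 1 (read(1)): returned 'Z', offset=1
After 2 (read(7)): returned '75W7M7N', offset=8
After 3 (tell()): offset=8
After 4 (read(3)): returned 'HM1', offset=11
After 5 (read(7)): returned 'NEW4OUB', offset=18
After 6 (seek(12, SET)): offset=12
After 7 (read(6)): returned 'EW4OUB', offset=18

Answer: Z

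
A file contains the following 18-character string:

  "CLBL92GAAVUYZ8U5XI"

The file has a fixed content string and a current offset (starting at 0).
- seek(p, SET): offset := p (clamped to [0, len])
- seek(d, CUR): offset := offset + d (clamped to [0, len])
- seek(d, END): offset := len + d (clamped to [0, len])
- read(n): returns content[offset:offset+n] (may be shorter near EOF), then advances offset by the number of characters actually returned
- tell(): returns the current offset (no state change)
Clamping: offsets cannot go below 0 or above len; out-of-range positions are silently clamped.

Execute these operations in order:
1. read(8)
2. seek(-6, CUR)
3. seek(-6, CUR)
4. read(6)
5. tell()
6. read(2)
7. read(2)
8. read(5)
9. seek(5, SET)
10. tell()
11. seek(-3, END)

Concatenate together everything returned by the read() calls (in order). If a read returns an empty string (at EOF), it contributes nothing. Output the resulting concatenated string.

Answer: CLBL92GACLBL92GAAVUYZ8U

Derivation:
After 1 (read(8)): returned 'CLBL92GA', offset=8
After 2 (seek(-6, CUR)): offset=2
After 3 (seek(-6, CUR)): offset=0
After 4 (read(6)): returned 'CLBL92', offset=6
After 5 (tell()): offset=6
After 6 (read(2)): returned 'GA', offset=8
After 7 (read(2)): returned 'AV', offset=10
After 8 (read(5)): returned 'UYZ8U', offset=15
After 9 (seek(5, SET)): offset=5
After 10 (tell()): offset=5
After 11 (seek(-3, END)): offset=15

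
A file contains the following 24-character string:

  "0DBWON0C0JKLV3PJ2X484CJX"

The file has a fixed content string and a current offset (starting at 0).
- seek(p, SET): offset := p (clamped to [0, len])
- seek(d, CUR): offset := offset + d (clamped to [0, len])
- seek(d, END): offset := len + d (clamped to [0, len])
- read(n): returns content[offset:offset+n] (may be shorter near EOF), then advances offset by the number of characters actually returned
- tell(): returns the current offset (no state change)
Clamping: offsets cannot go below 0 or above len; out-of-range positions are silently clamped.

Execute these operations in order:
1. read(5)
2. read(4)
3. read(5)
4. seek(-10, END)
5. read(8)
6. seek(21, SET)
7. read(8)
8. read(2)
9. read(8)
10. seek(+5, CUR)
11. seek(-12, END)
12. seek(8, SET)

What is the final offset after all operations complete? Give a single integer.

Answer: 8

Derivation:
After 1 (read(5)): returned '0DBWO', offset=5
After 2 (read(4)): returned 'N0C0', offset=9
After 3 (read(5)): returned 'JKLV3', offset=14
After 4 (seek(-10, END)): offset=14
After 5 (read(8)): returned 'PJ2X484C', offset=22
After 6 (seek(21, SET)): offset=21
After 7 (read(8)): returned 'CJX', offset=24
After 8 (read(2)): returned '', offset=24
After 9 (read(8)): returned '', offset=24
After 10 (seek(+5, CUR)): offset=24
After 11 (seek(-12, END)): offset=12
After 12 (seek(8, SET)): offset=8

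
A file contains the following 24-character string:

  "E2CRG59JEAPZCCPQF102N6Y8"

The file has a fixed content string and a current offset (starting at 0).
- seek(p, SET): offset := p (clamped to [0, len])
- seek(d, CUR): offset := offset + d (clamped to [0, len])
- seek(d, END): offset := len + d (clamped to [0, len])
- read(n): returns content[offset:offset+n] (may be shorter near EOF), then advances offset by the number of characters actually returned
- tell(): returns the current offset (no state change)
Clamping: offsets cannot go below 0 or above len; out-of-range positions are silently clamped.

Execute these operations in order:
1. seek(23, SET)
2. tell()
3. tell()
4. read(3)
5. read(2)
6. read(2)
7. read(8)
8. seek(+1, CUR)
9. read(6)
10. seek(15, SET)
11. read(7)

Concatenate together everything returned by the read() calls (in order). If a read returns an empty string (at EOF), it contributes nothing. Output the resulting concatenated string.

Answer: 8QF102N6

Derivation:
After 1 (seek(23, SET)): offset=23
After 2 (tell()): offset=23
After 3 (tell()): offset=23
After 4 (read(3)): returned '8', offset=24
After 5 (read(2)): returned '', offset=24
After 6 (read(2)): returned '', offset=24
After 7 (read(8)): returned '', offset=24
After 8 (seek(+1, CUR)): offset=24
After 9 (read(6)): returned '', offset=24
After 10 (seek(15, SET)): offset=15
After 11 (read(7)): returned 'QF102N6', offset=22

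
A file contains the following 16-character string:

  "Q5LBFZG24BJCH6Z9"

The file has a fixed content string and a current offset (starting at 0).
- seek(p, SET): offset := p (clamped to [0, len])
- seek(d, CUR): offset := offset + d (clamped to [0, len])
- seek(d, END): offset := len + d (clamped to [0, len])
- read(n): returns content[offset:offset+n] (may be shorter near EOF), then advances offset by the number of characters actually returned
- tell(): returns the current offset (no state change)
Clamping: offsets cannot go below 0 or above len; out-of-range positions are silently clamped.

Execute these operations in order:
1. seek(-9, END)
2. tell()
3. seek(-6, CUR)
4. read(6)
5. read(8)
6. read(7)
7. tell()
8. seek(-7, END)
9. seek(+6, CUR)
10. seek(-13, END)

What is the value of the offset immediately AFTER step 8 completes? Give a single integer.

After 1 (seek(-9, END)): offset=7
After 2 (tell()): offset=7
After 3 (seek(-6, CUR)): offset=1
After 4 (read(6)): returned '5LBFZG', offset=7
After 5 (read(8)): returned '24BJCH6Z', offset=15
After 6 (read(7)): returned '9', offset=16
After 7 (tell()): offset=16
After 8 (seek(-7, END)): offset=9

Answer: 9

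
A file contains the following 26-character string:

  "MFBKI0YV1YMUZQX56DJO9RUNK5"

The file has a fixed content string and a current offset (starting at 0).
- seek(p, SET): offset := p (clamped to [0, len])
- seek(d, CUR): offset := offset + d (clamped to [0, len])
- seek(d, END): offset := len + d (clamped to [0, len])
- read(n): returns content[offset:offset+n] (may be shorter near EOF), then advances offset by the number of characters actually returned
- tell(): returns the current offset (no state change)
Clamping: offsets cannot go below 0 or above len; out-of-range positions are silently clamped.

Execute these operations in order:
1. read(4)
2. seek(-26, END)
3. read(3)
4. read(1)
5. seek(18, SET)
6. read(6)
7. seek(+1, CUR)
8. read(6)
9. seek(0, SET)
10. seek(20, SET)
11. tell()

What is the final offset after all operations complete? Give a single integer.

Answer: 20

Derivation:
After 1 (read(4)): returned 'MFBK', offset=4
After 2 (seek(-26, END)): offset=0
After 3 (read(3)): returned 'MFB', offset=3
After 4 (read(1)): returned 'K', offset=4
After 5 (seek(18, SET)): offset=18
After 6 (read(6)): returned 'JO9RUN', offset=24
After 7 (seek(+1, CUR)): offset=25
After 8 (read(6)): returned '5', offset=26
After 9 (seek(0, SET)): offset=0
After 10 (seek(20, SET)): offset=20
After 11 (tell()): offset=20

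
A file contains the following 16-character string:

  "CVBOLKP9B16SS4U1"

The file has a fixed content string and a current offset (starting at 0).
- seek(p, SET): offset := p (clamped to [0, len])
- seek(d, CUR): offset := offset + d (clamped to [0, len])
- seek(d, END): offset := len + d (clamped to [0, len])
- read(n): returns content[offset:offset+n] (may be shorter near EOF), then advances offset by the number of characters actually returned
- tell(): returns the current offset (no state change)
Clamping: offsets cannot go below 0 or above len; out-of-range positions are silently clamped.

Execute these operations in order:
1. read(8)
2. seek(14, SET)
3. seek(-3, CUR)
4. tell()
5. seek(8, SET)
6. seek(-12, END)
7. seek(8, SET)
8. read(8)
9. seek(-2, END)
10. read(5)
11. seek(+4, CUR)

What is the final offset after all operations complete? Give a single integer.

Answer: 16

Derivation:
After 1 (read(8)): returned 'CVBOLKP9', offset=8
After 2 (seek(14, SET)): offset=14
After 3 (seek(-3, CUR)): offset=11
After 4 (tell()): offset=11
After 5 (seek(8, SET)): offset=8
After 6 (seek(-12, END)): offset=4
After 7 (seek(8, SET)): offset=8
After 8 (read(8)): returned 'B16SS4U1', offset=16
After 9 (seek(-2, END)): offset=14
After 10 (read(5)): returned 'U1', offset=16
After 11 (seek(+4, CUR)): offset=16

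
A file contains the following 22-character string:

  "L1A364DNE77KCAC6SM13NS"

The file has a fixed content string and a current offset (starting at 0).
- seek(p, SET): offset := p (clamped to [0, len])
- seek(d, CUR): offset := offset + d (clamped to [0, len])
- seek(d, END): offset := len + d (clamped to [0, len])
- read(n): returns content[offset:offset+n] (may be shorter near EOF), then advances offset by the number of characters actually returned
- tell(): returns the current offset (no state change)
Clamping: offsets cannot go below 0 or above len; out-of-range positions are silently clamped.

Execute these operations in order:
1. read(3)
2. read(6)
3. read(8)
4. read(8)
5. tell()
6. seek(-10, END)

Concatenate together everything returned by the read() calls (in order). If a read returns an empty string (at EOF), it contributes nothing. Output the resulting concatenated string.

Answer: L1A364DNE77KCAC6SM13NS

Derivation:
After 1 (read(3)): returned 'L1A', offset=3
After 2 (read(6)): returned '364DNE', offset=9
After 3 (read(8)): returned '77KCAC6S', offset=17
After 4 (read(8)): returned 'M13NS', offset=22
After 5 (tell()): offset=22
After 6 (seek(-10, END)): offset=12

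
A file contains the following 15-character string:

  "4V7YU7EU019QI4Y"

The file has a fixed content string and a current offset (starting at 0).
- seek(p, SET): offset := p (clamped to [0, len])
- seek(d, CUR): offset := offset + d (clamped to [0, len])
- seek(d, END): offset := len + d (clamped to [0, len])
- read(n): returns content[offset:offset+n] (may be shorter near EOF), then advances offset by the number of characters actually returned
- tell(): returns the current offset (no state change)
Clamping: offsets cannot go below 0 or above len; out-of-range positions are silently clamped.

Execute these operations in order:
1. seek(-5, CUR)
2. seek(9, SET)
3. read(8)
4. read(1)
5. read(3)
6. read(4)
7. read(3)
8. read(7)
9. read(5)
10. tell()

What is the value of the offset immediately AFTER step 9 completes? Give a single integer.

Answer: 15

Derivation:
After 1 (seek(-5, CUR)): offset=0
After 2 (seek(9, SET)): offset=9
After 3 (read(8)): returned '19QI4Y', offset=15
After 4 (read(1)): returned '', offset=15
After 5 (read(3)): returned '', offset=15
After 6 (read(4)): returned '', offset=15
After 7 (read(3)): returned '', offset=15
After 8 (read(7)): returned '', offset=15
After 9 (read(5)): returned '', offset=15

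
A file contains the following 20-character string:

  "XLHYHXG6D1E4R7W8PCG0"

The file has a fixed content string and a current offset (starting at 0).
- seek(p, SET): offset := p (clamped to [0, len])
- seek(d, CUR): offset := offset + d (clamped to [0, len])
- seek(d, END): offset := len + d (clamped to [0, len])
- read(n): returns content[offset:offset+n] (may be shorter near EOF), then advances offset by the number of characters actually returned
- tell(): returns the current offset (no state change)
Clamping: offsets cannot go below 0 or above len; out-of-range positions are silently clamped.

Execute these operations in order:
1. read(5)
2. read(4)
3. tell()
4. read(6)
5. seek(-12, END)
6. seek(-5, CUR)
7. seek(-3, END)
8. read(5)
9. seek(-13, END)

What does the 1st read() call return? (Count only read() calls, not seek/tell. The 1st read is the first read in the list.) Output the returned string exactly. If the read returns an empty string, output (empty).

Answer: XLHYH

Derivation:
After 1 (read(5)): returned 'XLHYH', offset=5
After 2 (read(4)): returned 'XG6D', offset=9
After 3 (tell()): offset=9
After 4 (read(6)): returned '1E4R7W', offset=15
After 5 (seek(-12, END)): offset=8
After 6 (seek(-5, CUR)): offset=3
After 7 (seek(-3, END)): offset=17
After 8 (read(5)): returned 'CG0', offset=20
After 9 (seek(-13, END)): offset=7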